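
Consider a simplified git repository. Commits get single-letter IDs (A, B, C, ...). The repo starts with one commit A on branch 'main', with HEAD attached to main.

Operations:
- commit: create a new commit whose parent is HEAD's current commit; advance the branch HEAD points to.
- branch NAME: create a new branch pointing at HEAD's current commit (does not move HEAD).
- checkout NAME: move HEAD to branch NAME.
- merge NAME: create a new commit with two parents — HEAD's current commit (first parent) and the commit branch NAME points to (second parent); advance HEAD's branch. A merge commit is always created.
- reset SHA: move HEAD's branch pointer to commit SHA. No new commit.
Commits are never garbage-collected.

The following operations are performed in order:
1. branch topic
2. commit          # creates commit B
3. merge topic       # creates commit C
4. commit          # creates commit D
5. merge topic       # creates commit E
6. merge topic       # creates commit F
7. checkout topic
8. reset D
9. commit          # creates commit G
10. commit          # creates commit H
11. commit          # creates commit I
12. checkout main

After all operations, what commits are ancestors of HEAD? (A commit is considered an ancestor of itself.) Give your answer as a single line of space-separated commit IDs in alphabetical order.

After op 1 (branch): HEAD=main@A [main=A topic=A]
After op 2 (commit): HEAD=main@B [main=B topic=A]
After op 3 (merge): HEAD=main@C [main=C topic=A]
After op 4 (commit): HEAD=main@D [main=D topic=A]
After op 5 (merge): HEAD=main@E [main=E topic=A]
After op 6 (merge): HEAD=main@F [main=F topic=A]
After op 7 (checkout): HEAD=topic@A [main=F topic=A]
After op 8 (reset): HEAD=topic@D [main=F topic=D]
After op 9 (commit): HEAD=topic@G [main=F topic=G]
After op 10 (commit): HEAD=topic@H [main=F topic=H]
After op 11 (commit): HEAD=topic@I [main=F topic=I]
After op 12 (checkout): HEAD=main@F [main=F topic=I]

Answer: A B C D E F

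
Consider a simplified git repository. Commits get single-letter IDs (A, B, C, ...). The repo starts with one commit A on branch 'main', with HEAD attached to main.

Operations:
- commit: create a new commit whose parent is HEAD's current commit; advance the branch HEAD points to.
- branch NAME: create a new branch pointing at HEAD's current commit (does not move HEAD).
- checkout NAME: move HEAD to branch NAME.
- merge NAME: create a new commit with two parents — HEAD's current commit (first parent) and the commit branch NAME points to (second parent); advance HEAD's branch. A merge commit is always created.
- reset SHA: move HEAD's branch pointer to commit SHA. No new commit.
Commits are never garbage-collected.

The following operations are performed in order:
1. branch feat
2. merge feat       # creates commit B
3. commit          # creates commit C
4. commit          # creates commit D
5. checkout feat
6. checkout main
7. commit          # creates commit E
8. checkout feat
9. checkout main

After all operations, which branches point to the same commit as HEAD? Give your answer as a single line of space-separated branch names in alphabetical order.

Answer: main

Derivation:
After op 1 (branch): HEAD=main@A [feat=A main=A]
After op 2 (merge): HEAD=main@B [feat=A main=B]
After op 3 (commit): HEAD=main@C [feat=A main=C]
After op 4 (commit): HEAD=main@D [feat=A main=D]
After op 5 (checkout): HEAD=feat@A [feat=A main=D]
After op 6 (checkout): HEAD=main@D [feat=A main=D]
After op 7 (commit): HEAD=main@E [feat=A main=E]
After op 8 (checkout): HEAD=feat@A [feat=A main=E]
After op 9 (checkout): HEAD=main@E [feat=A main=E]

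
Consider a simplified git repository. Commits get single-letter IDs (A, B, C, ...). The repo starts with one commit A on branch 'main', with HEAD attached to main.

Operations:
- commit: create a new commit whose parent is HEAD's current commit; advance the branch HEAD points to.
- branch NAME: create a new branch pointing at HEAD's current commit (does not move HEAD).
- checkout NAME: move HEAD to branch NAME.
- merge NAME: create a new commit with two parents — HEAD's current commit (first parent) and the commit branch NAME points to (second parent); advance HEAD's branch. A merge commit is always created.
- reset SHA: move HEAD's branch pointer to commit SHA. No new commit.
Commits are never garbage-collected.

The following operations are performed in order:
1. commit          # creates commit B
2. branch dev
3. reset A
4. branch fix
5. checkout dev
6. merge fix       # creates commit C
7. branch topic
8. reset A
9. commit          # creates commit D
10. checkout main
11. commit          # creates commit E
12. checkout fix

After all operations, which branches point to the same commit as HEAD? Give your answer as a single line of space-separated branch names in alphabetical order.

Answer: fix

Derivation:
After op 1 (commit): HEAD=main@B [main=B]
After op 2 (branch): HEAD=main@B [dev=B main=B]
After op 3 (reset): HEAD=main@A [dev=B main=A]
After op 4 (branch): HEAD=main@A [dev=B fix=A main=A]
After op 5 (checkout): HEAD=dev@B [dev=B fix=A main=A]
After op 6 (merge): HEAD=dev@C [dev=C fix=A main=A]
After op 7 (branch): HEAD=dev@C [dev=C fix=A main=A topic=C]
After op 8 (reset): HEAD=dev@A [dev=A fix=A main=A topic=C]
After op 9 (commit): HEAD=dev@D [dev=D fix=A main=A topic=C]
After op 10 (checkout): HEAD=main@A [dev=D fix=A main=A topic=C]
After op 11 (commit): HEAD=main@E [dev=D fix=A main=E topic=C]
After op 12 (checkout): HEAD=fix@A [dev=D fix=A main=E topic=C]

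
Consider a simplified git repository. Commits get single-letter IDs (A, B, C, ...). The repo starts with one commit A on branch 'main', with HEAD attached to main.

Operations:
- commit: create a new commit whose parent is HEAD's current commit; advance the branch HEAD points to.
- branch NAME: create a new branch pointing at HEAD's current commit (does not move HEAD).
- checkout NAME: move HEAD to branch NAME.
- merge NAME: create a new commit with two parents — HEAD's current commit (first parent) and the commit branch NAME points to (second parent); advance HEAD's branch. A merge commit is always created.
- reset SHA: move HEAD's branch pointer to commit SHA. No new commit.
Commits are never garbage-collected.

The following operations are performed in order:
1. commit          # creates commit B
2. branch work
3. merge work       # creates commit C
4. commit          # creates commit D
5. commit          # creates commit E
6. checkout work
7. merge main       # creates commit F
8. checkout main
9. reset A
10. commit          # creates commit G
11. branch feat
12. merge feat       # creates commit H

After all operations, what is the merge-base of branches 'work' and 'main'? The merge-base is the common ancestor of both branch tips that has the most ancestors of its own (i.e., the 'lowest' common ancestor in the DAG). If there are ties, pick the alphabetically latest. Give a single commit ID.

After op 1 (commit): HEAD=main@B [main=B]
After op 2 (branch): HEAD=main@B [main=B work=B]
After op 3 (merge): HEAD=main@C [main=C work=B]
After op 4 (commit): HEAD=main@D [main=D work=B]
After op 5 (commit): HEAD=main@E [main=E work=B]
After op 6 (checkout): HEAD=work@B [main=E work=B]
After op 7 (merge): HEAD=work@F [main=E work=F]
After op 8 (checkout): HEAD=main@E [main=E work=F]
After op 9 (reset): HEAD=main@A [main=A work=F]
After op 10 (commit): HEAD=main@G [main=G work=F]
After op 11 (branch): HEAD=main@G [feat=G main=G work=F]
After op 12 (merge): HEAD=main@H [feat=G main=H work=F]
ancestors(work=F): ['A', 'B', 'C', 'D', 'E', 'F']
ancestors(main=H): ['A', 'G', 'H']
common: ['A']

Answer: A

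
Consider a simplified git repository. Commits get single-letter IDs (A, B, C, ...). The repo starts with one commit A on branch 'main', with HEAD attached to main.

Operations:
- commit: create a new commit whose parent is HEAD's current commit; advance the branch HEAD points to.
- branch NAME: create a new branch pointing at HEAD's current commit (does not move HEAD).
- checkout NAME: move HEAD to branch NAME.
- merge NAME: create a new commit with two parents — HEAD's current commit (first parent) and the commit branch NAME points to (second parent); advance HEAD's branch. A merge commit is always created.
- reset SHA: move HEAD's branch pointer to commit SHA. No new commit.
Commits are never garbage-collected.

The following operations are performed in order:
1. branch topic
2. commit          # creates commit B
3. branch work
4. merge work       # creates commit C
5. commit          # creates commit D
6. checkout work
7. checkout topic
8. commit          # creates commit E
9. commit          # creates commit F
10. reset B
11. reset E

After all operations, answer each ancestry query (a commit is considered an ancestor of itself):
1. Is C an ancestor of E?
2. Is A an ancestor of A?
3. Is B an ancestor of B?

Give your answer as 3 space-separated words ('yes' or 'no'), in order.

Answer: no yes yes

Derivation:
After op 1 (branch): HEAD=main@A [main=A topic=A]
After op 2 (commit): HEAD=main@B [main=B topic=A]
After op 3 (branch): HEAD=main@B [main=B topic=A work=B]
After op 4 (merge): HEAD=main@C [main=C topic=A work=B]
After op 5 (commit): HEAD=main@D [main=D topic=A work=B]
After op 6 (checkout): HEAD=work@B [main=D topic=A work=B]
After op 7 (checkout): HEAD=topic@A [main=D topic=A work=B]
After op 8 (commit): HEAD=topic@E [main=D topic=E work=B]
After op 9 (commit): HEAD=topic@F [main=D topic=F work=B]
After op 10 (reset): HEAD=topic@B [main=D topic=B work=B]
After op 11 (reset): HEAD=topic@E [main=D topic=E work=B]
ancestors(E) = {A,E}; C in? no
ancestors(A) = {A}; A in? yes
ancestors(B) = {A,B}; B in? yes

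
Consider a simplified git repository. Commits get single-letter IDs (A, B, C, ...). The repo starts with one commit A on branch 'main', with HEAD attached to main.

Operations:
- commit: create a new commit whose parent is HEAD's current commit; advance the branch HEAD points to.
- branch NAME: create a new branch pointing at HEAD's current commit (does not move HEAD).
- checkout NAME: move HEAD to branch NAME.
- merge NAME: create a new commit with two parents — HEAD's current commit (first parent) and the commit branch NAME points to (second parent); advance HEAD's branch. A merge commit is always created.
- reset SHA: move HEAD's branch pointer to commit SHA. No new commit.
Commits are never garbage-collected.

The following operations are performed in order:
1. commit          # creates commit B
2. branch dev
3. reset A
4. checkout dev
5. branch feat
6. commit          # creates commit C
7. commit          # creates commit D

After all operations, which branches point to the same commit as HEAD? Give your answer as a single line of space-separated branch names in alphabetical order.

Answer: dev

Derivation:
After op 1 (commit): HEAD=main@B [main=B]
After op 2 (branch): HEAD=main@B [dev=B main=B]
After op 3 (reset): HEAD=main@A [dev=B main=A]
After op 4 (checkout): HEAD=dev@B [dev=B main=A]
After op 5 (branch): HEAD=dev@B [dev=B feat=B main=A]
After op 6 (commit): HEAD=dev@C [dev=C feat=B main=A]
After op 7 (commit): HEAD=dev@D [dev=D feat=B main=A]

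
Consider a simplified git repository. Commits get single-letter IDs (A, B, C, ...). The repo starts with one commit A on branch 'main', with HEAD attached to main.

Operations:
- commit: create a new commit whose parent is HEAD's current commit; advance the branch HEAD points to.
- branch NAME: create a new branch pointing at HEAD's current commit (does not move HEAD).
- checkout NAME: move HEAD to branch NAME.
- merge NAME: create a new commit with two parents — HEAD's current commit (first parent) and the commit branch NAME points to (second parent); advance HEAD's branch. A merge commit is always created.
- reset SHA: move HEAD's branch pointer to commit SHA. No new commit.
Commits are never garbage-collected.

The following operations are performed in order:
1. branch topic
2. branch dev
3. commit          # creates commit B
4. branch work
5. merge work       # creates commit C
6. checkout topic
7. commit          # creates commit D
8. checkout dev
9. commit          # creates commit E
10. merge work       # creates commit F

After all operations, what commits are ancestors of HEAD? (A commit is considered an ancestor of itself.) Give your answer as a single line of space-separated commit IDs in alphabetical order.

Answer: A B E F

Derivation:
After op 1 (branch): HEAD=main@A [main=A topic=A]
After op 2 (branch): HEAD=main@A [dev=A main=A topic=A]
After op 3 (commit): HEAD=main@B [dev=A main=B topic=A]
After op 4 (branch): HEAD=main@B [dev=A main=B topic=A work=B]
After op 5 (merge): HEAD=main@C [dev=A main=C topic=A work=B]
After op 6 (checkout): HEAD=topic@A [dev=A main=C topic=A work=B]
After op 7 (commit): HEAD=topic@D [dev=A main=C topic=D work=B]
After op 8 (checkout): HEAD=dev@A [dev=A main=C topic=D work=B]
After op 9 (commit): HEAD=dev@E [dev=E main=C topic=D work=B]
After op 10 (merge): HEAD=dev@F [dev=F main=C topic=D work=B]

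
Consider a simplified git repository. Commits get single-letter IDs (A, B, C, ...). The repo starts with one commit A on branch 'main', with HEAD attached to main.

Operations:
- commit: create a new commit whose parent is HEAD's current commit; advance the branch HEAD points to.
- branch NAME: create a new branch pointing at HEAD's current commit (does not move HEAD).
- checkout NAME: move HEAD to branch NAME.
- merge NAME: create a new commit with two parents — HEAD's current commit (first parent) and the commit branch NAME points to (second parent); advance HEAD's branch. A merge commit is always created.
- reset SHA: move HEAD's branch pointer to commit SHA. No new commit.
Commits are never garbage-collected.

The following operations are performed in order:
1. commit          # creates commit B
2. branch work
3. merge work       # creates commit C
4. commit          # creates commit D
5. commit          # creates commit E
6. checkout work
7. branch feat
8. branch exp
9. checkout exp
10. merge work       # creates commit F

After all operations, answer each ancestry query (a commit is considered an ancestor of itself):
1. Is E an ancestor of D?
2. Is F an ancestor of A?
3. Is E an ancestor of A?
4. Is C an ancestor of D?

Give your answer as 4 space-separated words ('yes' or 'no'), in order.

Answer: no no no yes

Derivation:
After op 1 (commit): HEAD=main@B [main=B]
After op 2 (branch): HEAD=main@B [main=B work=B]
After op 3 (merge): HEAD=main@C [main=C work=B]
After op 4 (commit): HEAD=main@D [main=D work=B]
After op 5 (commit): HEAD=main@E [main=E work=B]
After op 6 (checkout): HEAD=work@B [main=E work=B]
After op 7 (branch): HEAD=work@B [feat=B main=E work=B]
After op 8 (branch): HEAD=work@B [exp=B feat=B main=E work=B]
After op 9 (checkout): HEAD=exp@B [exp=B feat=B main=E work=B]
After op 10 (merge): HEAD=exp@F [exp=F feat=B main=E work=B]
ancestors(D) = {A,B,C,D}; E in? no
ancestors(A) = {A}; F in? no
ancestors(A) = {A}; E in? no
ancestors(D) = {A,B,C,D}; C in? yes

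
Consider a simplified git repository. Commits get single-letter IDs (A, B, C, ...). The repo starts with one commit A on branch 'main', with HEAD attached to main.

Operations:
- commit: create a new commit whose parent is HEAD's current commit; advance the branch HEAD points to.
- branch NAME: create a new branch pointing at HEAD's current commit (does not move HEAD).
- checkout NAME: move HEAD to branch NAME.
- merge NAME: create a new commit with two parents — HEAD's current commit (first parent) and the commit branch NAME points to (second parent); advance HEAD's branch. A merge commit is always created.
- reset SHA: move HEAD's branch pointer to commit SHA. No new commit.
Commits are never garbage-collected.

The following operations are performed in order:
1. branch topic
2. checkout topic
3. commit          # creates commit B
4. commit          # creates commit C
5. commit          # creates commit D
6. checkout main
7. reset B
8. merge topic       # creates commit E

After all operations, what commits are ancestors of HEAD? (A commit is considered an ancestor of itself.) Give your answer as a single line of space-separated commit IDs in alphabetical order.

Answer: A B C D E

Derivation:
After op 1 (branch): HEAD=main@A [main=A topic=A]
After op 2 (checkout): HEAD=topic@A [main=A topic=A]
After op 3 (commit): HEAD=topic@B [main=A topic=B]
After op 4 (commit): HEAD=topic@C [main=A topic=C]
After op 5 (commit): HEAD=topic@D [main=A topic=D]
After op 6 (checkout): HEAD=main@A [main=A topic=D]
After op 7 (reset): HEAD=main@B [main=B topic=D]
After op 8 (merge): HEAD=main@E [main=E topic=D]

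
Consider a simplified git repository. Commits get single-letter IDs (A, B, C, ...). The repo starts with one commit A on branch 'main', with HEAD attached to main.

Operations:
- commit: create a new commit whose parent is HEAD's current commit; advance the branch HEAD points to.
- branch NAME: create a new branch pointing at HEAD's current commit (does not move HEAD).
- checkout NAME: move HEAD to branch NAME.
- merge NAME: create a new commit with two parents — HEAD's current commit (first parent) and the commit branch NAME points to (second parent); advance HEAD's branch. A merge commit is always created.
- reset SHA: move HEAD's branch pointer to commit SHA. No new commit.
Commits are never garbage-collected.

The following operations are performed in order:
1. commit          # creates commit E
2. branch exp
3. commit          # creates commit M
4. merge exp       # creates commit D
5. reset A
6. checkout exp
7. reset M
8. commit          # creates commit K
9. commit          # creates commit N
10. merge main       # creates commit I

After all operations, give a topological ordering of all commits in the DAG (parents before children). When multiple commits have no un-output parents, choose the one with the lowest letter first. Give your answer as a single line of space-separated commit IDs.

After op 1 (commit): HEAD=main@E [main=E]
After op 2 (branch): HEAD=main@E [exp=E main=E]
After op 3 (commit): HEAD=main@M [exp=E main=M]
After op 4 (merge): HEAD=main@D [exp=E main=D]
After op 5 (reset): HEAD=main@A [exp=E main=A]
After op 6 (checkout): HEAD=exp@E [exp=E main=A]
After op 7 (reset): HEAD=exp@M [exp=M main=A]
After op 8 (commit): HEAD=exp@K [exp=K main=A]
After op 9 (commit): HEAD=exp@N [exp=N main=A]
After op 10 (merge): HEAD=exp@I [exp=I main=A]
commit A: parents=[]
commit D: parents=['M', 'E']
commit E: parents=['A']
commit I: parents=['N', 'A']
commit K: parents=['M']
commit M: parents=['E']
commit N: parents=['K']

Answer: A E M D K N I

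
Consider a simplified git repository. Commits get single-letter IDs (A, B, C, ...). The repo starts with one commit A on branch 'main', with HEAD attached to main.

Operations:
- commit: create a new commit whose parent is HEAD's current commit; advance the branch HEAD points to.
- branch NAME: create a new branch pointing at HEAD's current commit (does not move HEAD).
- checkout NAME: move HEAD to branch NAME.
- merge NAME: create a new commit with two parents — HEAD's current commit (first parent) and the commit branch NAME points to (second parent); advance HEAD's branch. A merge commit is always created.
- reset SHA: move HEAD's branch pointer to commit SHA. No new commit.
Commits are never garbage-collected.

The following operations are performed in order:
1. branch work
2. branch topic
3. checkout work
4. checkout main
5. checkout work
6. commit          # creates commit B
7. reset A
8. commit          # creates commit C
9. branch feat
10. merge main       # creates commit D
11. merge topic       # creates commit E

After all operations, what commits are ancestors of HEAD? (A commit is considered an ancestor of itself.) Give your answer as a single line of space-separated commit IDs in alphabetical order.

After op 1 (branch): HEAD=main@A [main=A work=A]
After op 2 (branch): HEAD=main@A [main=A topic=A work=A]
After op 3 (checkout): HEAD=work@A [main=A topic=A work=A]
After op 4 (checkout): HEAD=main@A [main=A topic=A work=A]
After op 5 (checkout): HEAD=work@A [main=A topic=A work=A]
After op 6 (commit): HEAD=work@B [main=A topic=A work=B]
After op 7 (reset): HEAD=work@A [main=A topic=A work=A]
After op 8 (commit): HEAD=work@C [main=A topic=A work=C]
After op 9 (branch): HEAD=work@C [feat=C main=A topic=A work=C]
After op 10 (merge): HEAD=work@D [feat=C main=A topic=A work=D]
After op 11 (merge): HEAD=work@E [feat=C main=A topic=A work=E]

Answer: A C D E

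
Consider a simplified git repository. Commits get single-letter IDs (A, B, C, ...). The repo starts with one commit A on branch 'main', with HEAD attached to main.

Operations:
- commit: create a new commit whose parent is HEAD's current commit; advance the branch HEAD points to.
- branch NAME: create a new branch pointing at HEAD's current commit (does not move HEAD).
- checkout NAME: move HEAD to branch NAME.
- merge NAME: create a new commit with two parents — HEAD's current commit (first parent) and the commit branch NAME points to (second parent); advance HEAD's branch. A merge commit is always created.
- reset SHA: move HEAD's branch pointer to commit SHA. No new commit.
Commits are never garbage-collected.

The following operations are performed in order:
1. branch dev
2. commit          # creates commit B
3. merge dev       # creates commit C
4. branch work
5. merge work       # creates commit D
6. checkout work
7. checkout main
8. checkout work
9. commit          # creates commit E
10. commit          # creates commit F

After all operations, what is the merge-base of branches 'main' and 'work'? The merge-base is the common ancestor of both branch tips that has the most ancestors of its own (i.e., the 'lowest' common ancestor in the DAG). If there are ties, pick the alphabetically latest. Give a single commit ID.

Answer: C

Derivation:
After op 1 (branch): HEAD=main@A [dev=A main=A]
After op 2 (commit): HEAD=main@B [dev=A main=B]
After op 3 (merge): HEAD=main@C [dev=A main=C]
After op 4 (branch): HEAD=main@C [dev=A main=C work=C]
After op 5 (merge): HEAD=main@D [dev=A main=D work=C]
After op 6 (checkout): HEAD=work@C [dev=A main=D work=C]
After op 7 (checkout): HEAD=main@D [dev=A main=D work=C]
After op 8 (checkout): HEAD=work@C [dev=A main=D work=C]
After op 9 (commit): HEAD=work@E [dev=A main=D work=E]
After op 10 (commit): HEAD=work@F [dev=A main=D work=F]
ancestors(main=D): ['A', 'B', 'C', 'D']
ancestors(work=F): ['A', 'B', 'C', 'E', 'F']
common: ['A', 'B', 'C']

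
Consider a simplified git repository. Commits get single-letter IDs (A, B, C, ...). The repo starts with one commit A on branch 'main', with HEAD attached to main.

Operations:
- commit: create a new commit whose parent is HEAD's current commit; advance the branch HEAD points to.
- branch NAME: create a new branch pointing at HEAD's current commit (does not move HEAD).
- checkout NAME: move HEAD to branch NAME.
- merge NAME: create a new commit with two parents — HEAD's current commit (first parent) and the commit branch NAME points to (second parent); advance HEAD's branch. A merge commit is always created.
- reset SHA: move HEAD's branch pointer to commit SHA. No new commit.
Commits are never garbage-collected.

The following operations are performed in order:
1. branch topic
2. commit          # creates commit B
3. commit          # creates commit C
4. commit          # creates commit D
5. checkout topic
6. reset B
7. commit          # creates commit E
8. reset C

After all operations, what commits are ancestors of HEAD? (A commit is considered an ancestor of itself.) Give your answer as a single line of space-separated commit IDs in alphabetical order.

After op 1 (branch): HEAD=main@A [main=A topic=A]
After op 2 (commit): HEAD=main@B [main=B topic=A]
After op 3 (commit): HEAD=main@C [main=C topic=A]
After op 4 (commit): HEAD=main@D [main=D topic=A]
After op 5 (checkout): HEAD=topic@A [main=D topic=A]
After op 6 (reset): HEAD=topic@B [main=D topic=B]
After op 7 (commit): HEAD=topic@E [main=D topic=E]
After op 8 (reset): HEAD=topic@C [main=D topic=C]

Answer: A B C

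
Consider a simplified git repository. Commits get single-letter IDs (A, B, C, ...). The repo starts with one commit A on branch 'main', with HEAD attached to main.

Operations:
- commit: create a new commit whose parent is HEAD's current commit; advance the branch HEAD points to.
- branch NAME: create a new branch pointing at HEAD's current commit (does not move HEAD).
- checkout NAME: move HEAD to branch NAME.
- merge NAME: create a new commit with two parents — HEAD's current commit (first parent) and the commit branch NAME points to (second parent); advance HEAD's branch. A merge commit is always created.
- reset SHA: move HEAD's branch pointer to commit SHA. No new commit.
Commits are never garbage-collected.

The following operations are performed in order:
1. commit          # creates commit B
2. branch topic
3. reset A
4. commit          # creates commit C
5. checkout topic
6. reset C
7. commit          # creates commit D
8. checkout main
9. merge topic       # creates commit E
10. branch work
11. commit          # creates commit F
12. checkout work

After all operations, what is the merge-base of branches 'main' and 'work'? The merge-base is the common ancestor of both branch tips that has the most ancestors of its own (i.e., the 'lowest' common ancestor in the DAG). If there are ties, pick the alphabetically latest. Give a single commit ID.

After op 1 (commit): HEAD=main@B [main=B]
After op 2 (branch): HEAD=main@B [main=B topic=B]
After op 3 (reset): HEAD=main@A [main=A topic=B]
After op 4 (commit): HEAD=main@C [main=C topic=B]
After op 5 (checkout): HEAD=topic@B [main=C topic=B]
After op 6 (reset): HEAD=topic@C [main=C topic=C]
After op 7 (commit): HEAD=topic@D [main=C topic=D]
After op 8 (checkout): HEAD=main@C [main=C topic=D]
After op 9 (merge): HEAD=main@E [main=E topic=D]
After op 10 (branch): HEAD=main@E [main=E topic=D work=E]
After op 11 (commit): HEAD=main@F [main=F topic=D work=E]
After op 12 (checkout): HEAD=work@E [main=F topic=D work=E]
ancestors(main=F): ['A', 'C', 'D', 'E', 'F']
ancestors(work=E): ['A', 'C', 'D', 'E']
common: ['A', 'C', 'D', 'E']

Answer: E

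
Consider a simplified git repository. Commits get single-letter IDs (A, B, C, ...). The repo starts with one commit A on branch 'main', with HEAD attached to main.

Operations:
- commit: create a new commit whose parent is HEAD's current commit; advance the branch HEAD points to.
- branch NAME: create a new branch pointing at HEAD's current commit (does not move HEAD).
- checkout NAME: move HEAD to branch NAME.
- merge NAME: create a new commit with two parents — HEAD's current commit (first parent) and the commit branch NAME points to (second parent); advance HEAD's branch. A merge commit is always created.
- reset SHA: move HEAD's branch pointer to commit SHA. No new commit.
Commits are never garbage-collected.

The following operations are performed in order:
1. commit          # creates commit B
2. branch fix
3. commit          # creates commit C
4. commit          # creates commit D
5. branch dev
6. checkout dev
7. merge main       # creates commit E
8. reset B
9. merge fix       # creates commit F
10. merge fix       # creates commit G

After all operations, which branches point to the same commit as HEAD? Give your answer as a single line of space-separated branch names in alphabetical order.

Answer: dev

Derivation:
After op 1 (commit): HEAD=main@B [main=B]
After op 2 (branch): HEAD=main@B [fix=B main=B]
After op 3 (commit): HEAD=main@C [fix=B main=C]
After op 4 (commit): HEAD=main@D [fix=B main=D]
After op 5 (branch): HEAD=main@D [dev=D fix=B main=D]
After op 6 (checkout): HEAD=dev@D [dev=D fix=B main=D]
After op 7 (merge): HEAD=dev@E [dev=E fix=B main=D]
After op 8 (reset): HEAD=dev@B [dev=B fix=B main=D]
After op 9 (merge): HEAD=dev@F [dev=F fix=B main=D]
After op 10 (merge): HEAD=dev@G [dev=G fix=B main=D]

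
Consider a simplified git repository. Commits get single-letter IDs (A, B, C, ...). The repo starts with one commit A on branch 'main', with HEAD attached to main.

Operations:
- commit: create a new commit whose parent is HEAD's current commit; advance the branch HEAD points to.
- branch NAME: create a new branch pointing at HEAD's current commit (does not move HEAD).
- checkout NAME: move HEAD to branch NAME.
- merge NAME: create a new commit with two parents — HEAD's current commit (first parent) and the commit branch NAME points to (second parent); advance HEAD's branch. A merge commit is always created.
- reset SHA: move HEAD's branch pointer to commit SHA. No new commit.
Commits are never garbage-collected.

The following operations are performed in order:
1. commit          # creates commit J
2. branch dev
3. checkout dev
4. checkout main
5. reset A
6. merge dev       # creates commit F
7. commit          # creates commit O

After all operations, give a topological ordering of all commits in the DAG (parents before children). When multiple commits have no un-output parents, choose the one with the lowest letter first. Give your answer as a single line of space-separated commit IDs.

Answer: A J F O

Derivation:
After op 1 (commit): HEAD=main@J [main=J]
After op 2 (branch): HEAD=main@J [dev=J main=J]
After op 3 (checkout): HEAD=dev@J [dev=J main=J]
After op 4 (checkout): HEAD=main@J [dev=J main=J]
After op 5 (reset): HEAD=main@A [dev=J main=A]
After op 6 (merge): HEAD=main@F [dev=J main=F]
After op 7 (commit): HEAD=main@O [dev=J main=O]
commit A: parents=[]
commit F: parents=['A', 'J']
commit J: parents=['A']
commit O: parents=['F']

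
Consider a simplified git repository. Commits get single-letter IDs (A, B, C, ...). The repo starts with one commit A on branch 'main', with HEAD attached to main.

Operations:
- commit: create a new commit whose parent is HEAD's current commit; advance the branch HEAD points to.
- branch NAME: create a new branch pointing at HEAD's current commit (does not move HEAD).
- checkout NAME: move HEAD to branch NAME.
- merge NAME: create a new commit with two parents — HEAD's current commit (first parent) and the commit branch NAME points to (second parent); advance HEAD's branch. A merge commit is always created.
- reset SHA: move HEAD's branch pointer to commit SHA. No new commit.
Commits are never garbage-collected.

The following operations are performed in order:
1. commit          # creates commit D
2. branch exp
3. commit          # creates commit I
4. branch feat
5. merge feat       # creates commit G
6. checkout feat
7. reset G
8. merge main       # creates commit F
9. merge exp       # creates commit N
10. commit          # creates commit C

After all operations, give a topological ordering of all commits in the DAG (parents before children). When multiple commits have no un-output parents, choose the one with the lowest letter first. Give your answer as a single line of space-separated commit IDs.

Answer: A D I G F N C

Derivation:
After op 1 (commit): HEAD=main@D [main=D]
After op 2 (branch): HEAD=main@D [exp=D main=D]
After op 3 (commit): HEAD=main@I [exp=D main=I]
After op 4 (branch): HEAD=main@I [exp=D feat=I main=I]
After op 5 (merge): HEAD=main@G [exp=D feat=I main=G]
After op 6 (checkout): HEAD=feat@I [exp=D feat=I main=G]
After op 7 (reset): HEAD=feat@G [exp=D feat=G main=G]
After op 8 (merge): HEAD=feat@F [exp=D feat=F main=G]
After op 9 (merge): HEAD=feat@N [exp=D feat=N main=G]
After op 10 (commit): HEAD=feat@C [exp=D feat=C main=G]
commit A: parents=[]
commit C: parents=['N']
commit D: parents=['A']
commit F: parents=['G', 'G']
commit G: parents=['I', 'I']
commit I: parents=['D']
commit N: parents=['F', 'D']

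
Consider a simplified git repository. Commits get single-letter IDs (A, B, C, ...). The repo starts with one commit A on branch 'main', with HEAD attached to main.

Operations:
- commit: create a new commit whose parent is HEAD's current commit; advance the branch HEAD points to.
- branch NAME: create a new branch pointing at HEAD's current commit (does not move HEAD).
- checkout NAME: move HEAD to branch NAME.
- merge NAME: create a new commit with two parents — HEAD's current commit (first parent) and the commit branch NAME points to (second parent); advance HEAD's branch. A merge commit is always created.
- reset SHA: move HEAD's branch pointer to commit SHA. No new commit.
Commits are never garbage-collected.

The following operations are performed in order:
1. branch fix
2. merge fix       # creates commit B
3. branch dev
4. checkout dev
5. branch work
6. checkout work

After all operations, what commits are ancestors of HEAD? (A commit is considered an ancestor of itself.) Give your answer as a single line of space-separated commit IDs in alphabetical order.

Answer: A B

Derivation:
After op 1 (branch): HEAD=main@A [fix=A main=A]
After op 2 (merge): HEAD=main@B [fix=A main=B]
After op 3 (branch): HEAD=main@B [dev=B fix=A main=B]
After op 4 (checkout): HEAD=dev@B [dev=B fix=A main=B]
After op 5 (branch): HEAD=dev@B [dev=B fix=A main=B work=B]
After op 6 (checkout): HEAD=work@B [dev=B fix=A main=B work=B]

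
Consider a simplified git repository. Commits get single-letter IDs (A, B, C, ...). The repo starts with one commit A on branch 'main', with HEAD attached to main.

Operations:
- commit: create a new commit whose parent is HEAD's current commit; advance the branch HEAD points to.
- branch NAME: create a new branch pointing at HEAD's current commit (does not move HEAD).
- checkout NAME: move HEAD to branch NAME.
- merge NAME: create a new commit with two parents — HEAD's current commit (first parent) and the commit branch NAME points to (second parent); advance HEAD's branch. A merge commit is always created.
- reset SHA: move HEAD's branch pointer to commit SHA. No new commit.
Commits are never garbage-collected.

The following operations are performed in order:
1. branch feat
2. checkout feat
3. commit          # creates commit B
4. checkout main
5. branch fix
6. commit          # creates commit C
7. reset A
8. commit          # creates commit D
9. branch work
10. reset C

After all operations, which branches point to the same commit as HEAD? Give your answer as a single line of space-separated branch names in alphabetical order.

After op 1 (branch): HEAD=main@A [feat=A main=A]
After op 2 (checkout): HEAD=feat@A [feat=A main=A]
After op 3 (commit): HEAD=feat@B [feat=B main=A]
After op 4 (checkout): HEAD=main@A [feat=B main=A]
After op 5 (branch): HEAD=main@A [feat=B fix=A main=A]
After op 6 (commit): HEAD=main@C [feat=B fix=A main=C]
After op 7 (reset): HEAD=main@A [feat=B fix=A main=A]
After op 8 (commit): HEAD=main@D [feat=B fix=A main=D]
After op 9 (branch): HEAD=main@D [feat=B fix=A main=D work=D]
After op 10 (reset): HEAD=main@C [feat=B fix=A main=C work=D]

Answer: main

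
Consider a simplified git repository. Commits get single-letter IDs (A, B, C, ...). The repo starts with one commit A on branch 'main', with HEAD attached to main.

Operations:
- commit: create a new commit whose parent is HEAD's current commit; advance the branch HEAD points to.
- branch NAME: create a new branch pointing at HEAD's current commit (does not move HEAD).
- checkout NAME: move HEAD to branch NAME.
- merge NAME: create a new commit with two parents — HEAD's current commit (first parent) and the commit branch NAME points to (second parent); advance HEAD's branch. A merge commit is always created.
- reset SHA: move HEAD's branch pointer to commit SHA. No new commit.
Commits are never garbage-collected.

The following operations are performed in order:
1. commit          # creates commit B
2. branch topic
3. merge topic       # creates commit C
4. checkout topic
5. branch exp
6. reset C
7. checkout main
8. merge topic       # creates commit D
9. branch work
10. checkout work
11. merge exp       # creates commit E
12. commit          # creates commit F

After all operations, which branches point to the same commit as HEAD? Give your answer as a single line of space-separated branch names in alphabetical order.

After op 1 (commit): HEAD=main@B [main=B]
After op 2 (branch): HEAD=main@B [main=B topic=B]
After op 3 (merge): HEAD=main@C [main=C topic=B]
After op 4 (checkout): HEAD=topic@B [main=C topic=B]
After op 5 (branch): HEAD=topic@B [exp=B main=C topic=B]
After op 6 (reset): HEAD=topic@C [exp=B main=C topic=C]
After op 7 (checkout): HEAD=main@C [exp=B main=C topic=C]
After op 8 (merge): HEAD=main@D [exp=B main=D topic=C]
After op 9 (branch): HEAD=main@D [exp=B main=D topic=C work=D]
After op 10 (checkout): HEAD=work@D [exp=B main=D topic=C work=D]
After op 11 (merge): HEAD=work@E [exp=B main=D topic=C work=E]
After op 12 (commit): HEAD=work@F [exp=B main=D topic=C work=F]

Answer: work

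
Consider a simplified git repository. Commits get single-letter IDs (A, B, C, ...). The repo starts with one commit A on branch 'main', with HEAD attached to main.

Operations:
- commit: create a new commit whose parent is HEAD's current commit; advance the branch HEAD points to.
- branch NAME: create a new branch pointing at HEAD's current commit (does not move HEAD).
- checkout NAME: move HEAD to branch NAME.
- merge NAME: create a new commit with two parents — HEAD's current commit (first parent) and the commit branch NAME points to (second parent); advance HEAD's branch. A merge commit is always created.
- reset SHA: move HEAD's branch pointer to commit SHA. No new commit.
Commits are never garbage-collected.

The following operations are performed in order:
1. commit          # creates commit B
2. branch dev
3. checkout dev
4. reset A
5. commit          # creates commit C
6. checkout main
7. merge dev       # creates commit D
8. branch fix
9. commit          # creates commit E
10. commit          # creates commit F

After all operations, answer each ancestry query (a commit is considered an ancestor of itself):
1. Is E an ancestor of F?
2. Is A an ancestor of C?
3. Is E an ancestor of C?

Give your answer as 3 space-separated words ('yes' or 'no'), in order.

After op 1 (commit): HEAD=main@B [main=B]
After op 2 (branch): HEAD=main@B [dev=B main=B]
After op 3 (checkout): HEAD=dev@B [dev=B main=B]
After op 4 (reset): HEAD=dev@A [dev=A main=B]
After op 5 (commit): HEAD=dev@C [dev=C main=B]
After op 6 (checkout): HEAD=main@B [dev=C main=B]
After op 7 (merge): HEAD=main@D [dev=C main=D]
After op 8 (branch): HEAD=main@D [dev=C fix=D main=D]
After op 9 (commit): HEAD=main@E [dev=C fix=D main=E]
After op 10 (commit): HEAD=main@F [dev=C fix=D main=F]
ancestors(F) = {A,B,C,D,E,F}; E in? yes
ancestors(C) = {A,C}; A in? yes
ancestors(C) = {A,C}; E in? no

Answer: yes yes no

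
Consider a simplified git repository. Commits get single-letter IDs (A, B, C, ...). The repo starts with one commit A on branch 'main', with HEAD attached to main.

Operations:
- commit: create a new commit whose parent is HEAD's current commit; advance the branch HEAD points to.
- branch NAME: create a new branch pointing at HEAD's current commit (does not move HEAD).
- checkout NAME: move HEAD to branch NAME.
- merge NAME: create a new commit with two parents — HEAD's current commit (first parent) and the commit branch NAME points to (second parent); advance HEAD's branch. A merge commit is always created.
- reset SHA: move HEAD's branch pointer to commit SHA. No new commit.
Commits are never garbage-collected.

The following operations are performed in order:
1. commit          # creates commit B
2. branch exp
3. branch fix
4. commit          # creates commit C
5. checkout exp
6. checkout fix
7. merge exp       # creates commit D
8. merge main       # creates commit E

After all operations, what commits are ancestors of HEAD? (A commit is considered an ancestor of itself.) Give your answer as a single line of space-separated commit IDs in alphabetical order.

Answer: A B C D E

Derivation:
After op 1 (commit): HEAD=main@B [main=B]
After op 2 (branch): HEAD=main@B [exp=B main=B]
After op 3 (branch): HEAD=main@B [exp=B fix=B main=B]
After op 4 (commit): HEAD=main@C [exp=B fix=B main=C]
After op 5 (checkout): HEAD=exp@B [exp=B fix=B main=C]
After op 6 (checkout): HEAD=fix@B [exp=B fix=B main=C]
After op 7 (merge): HEAD=fix@D [exp=B fix=D main=C]
After op 8 (merge): HEAD=fix@E [exp=B fix=E main=C]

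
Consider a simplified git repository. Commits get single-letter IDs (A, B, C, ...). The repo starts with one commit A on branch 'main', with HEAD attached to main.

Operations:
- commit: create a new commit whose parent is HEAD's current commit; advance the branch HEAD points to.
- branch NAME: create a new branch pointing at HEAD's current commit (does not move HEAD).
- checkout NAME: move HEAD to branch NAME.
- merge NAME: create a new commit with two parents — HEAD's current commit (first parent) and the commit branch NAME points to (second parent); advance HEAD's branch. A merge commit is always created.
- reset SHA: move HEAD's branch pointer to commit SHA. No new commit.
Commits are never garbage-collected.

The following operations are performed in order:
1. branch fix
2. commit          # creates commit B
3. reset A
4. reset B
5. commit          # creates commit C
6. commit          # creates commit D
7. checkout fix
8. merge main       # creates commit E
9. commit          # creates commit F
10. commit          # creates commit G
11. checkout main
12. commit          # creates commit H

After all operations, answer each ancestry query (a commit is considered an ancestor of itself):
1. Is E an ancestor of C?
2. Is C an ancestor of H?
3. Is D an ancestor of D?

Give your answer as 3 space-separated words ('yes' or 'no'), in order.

Answer: no yes yes

Derivation:
After op 1 (branch): HEAD=main@A [fix=A main=A]
After op 2 (commit): HEAD=main@B [fix=A main=B]
After op 3 (reset): HEAD=main@A [fix=A main=A]
After op 4 (reset): HEAD=main@B [fix=A main=B]
After op 5 (commit): HEAD=main@C [fix=A main=C]
After op 6 (commit): HEAD=main@D [fix=A main=D]
After op 7 (checkout): HEAD=fix@A [fix=A main=D]
After op 8 (merge): HEAD=fix@E [fix=E main=D]
After op 9 (commit): HEAD=fix@F [fix=F main=D]
After op 10 (commit): HEAD=fix@G [fix=G main=D]
After op 11 (checkout): HEAD=main@D [fix=G main=D]
After op 12 (commit): HEAD=main@H [fix=G main=H]
ancestors(C) = {A,B,C}; E in? no
ancestors(H) = {A,B,C,D,H}; C in? yes
ancestors(D) = {A,B,C,D}; D in? yes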